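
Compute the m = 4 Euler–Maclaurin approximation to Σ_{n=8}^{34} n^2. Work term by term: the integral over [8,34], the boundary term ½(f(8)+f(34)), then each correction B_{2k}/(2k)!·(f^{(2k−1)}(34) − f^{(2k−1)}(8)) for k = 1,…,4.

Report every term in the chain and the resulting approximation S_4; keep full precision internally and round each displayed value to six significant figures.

S_4 ≈ 13545.0

The integral term ∫_8^34 x^2 dx = 12930.7.
½[f(8) + f(34)] = ½[64.0000 + 1156.00] = 610.000.
So far: 13540.7.
Order-1 term: 1/12 · (68.0000 − 16.0000) = 4.33333.
Running total after k=1: 13545.0.
Order-2 term: −1/720 · (0.00000 − 0.00000) = 0.00000.
Running total after k=2: 13545.0.
Order-3 term: 1/30240 · (0.00000 − 0.00000) = 0.00000.
Running total after k=3: 13545.0.
Order-4 term: −1/1209600 · (0.00000 − 0.00000) = 0.00000.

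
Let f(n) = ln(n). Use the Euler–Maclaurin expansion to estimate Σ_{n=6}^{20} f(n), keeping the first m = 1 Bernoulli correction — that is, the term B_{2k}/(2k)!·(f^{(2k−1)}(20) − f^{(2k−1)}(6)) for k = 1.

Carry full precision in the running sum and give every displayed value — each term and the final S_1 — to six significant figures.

S_1 ≈ 37.5481

The integral term ∫_6^20 ln(x) dx = 35.1641.
½[f(6) + f(20)] = ½[1.79176 + 2.99573] = 2.39375.
Integral + boundary = 37.5578.
Correction k=1: B_{2}/2! · (f^{(1)}(20) − f^{(1)}(6)) = 1/12 · (0.0500000 − 0.166667) = -0.00972222.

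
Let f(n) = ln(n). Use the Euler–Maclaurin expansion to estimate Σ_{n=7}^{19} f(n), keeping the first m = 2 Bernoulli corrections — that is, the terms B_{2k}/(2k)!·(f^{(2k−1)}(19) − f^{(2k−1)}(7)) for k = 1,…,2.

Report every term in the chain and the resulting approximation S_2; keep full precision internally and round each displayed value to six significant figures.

S_2 ≈ 32.7606

∫_7^19 ln(x) dx evaluates to 30.3230.
½[f(7) + f(19)] = ½[1.94591 + 2.94444] = 2.44517.
Running total after boundary: 32.7681.
k=1: B_{2}/(2)! × [f^{(1)}(19) − f^{(1)}(7)] = 1/12 × (0.0526316 − 0.142857) = -0.00751880.
Partial sum through k=1: 32.7606.
k=2: B_{4}/(4)! × [f^{(3)}(19) − f^{(3)}(7)] = −1/720 × (0.000291588 − 0.00583090) = 7.69349e-06.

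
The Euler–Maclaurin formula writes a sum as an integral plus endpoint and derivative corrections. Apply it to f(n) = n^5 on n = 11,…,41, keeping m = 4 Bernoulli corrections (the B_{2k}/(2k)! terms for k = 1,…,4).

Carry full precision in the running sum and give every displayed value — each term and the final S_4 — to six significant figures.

S_4 ≈ 8.50569e+08

The integral term ∫_11^41 x^5 dx = 7.91389e+08.
½[f(11) + f(41)] = ½[161051 + 1.15856e+08] = 5.80086e+07.
Integral + boundary = 8.49397e+08.
Correction k=1: B_{2}/2! · (f^{(1)}(41) − f^{(1)}(11)) = 1/12 · (1.41288e+07 − 73205.0) = 1.17130e+06.
Partial sum through k=1: 8.50569e+08.
Correction k=2: B_{4}/4! · (f^{(3)}(41) − f^{(3)}(11)) = −1/720 · (100860 − 7260.00) = -130.000.
Partial sum through k=2: 8.50569e+08.
Correction k=3: B_{6}/6! · (f^{(5)}(41) − f^{(5)}(11)) = 1/30240 · (120.000 − 120.000) = 0.00000.
Partial sum through k=3: 8.50569e+08.
Correction k=4: B_{8}/8! · (f^{(7)}(41) − f^{(7)}(11)) = −1/1209600 · (0.00000 − 0.00000) = 0.00000.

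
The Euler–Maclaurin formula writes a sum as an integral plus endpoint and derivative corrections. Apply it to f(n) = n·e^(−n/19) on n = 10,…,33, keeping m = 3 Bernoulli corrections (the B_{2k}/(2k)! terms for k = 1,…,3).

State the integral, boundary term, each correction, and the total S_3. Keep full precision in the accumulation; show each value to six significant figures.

S_3 ≈ 157.381

The integral term ∫_10^33 x·e^(−x/19) dx = 151.556.
Endpoint term: (f(10) + f(33))/2 = (5.90778 + 5.81049)/2 = 5.85913.
So far: 157.415.
k=1: B_{2}/(2)! × [f^{(1)}(33) − f^{(1)}(10)] = 1/12 × (-0.129740 − 0.279842) = -0.0341318.
Running total after k=1: 157.381.
k=2: B_{4}/(4)! × [f^{(3)}(33) − f^{(3)}(10)] = −1/720 × (0.000616098 − 0.00404819) = 4.76680e-06.
Running total after k=2: 157.381.
k=3: B_{6}/(6)! × [f^{(5)}(33) − f^{(5)}(10)] = 1/30240 × (4.40882e-06 − 2.02803e-05) = -5.24851e-10.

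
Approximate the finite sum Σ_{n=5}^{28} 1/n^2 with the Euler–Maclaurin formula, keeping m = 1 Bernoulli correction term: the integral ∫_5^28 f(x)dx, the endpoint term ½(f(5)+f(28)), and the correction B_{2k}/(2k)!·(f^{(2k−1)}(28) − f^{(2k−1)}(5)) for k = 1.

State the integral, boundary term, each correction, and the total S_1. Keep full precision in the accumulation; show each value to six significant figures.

The integral term ∫_5^28 1/x^2 dx = 0.164286.
Endpoint term: (f(5) + f(28))/2 = (0.0400000 + 0.00127551)/2 = 0.0206378.
So far: 0.184923.
k=1: B_{2}/(2)! × [f^{(1)}(28) − f^{(1)}(5)] = 1/12 × (-9.11079e-05 − (-0.0160000)) = 0.00132574.

S_1 ≈ 0.186249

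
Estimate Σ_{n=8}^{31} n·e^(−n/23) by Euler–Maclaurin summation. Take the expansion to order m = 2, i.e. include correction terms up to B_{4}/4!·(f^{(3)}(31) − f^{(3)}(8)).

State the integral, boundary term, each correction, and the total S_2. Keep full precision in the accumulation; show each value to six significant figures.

S_2 ≈ 187.665

∫_8^31 x·e^(−x/23) dx evaluates to 180.859.
½[f(8) + f(31)] = ½[5.64977 + 8.05394] = 6.85186.
Integral + boundary = 187.711.
Correction k=1: B_{2}/2! · (f^{(1)}(31) − f^{(1)}(8)) = 1/12 · (-0.0903668 − 0.460579) = -0.0459122.
Partial sum through k=1: 187.665.
Correction k=2: B_{4}/4! · (f^{(3)}(31) − f^{(3)}(8)) = −1/720 · (0.000811422 − 0.00354069) = 3.79064e-06.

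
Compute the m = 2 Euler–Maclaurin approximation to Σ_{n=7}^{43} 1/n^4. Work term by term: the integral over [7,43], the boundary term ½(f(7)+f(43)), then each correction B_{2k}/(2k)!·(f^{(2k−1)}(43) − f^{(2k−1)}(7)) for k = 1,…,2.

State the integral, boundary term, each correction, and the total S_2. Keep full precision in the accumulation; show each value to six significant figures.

The integral term ∫_7^43 1/x^4 dx = 0.000967625.
Boundary: ½(f(7) + f(43)) = ½(0.000416493 + 2.92500e-07) = 0.000208393.
Integral + boundary = 0.00117602.
k=1: B_{2}/(2)! × [f^{(1)}(43) − f^{(1)}(7)] = 1/12 × (-2.72093e-08 − (-0.000237996)) = 1.98307e-05.
Running total after k=1: 0.00119585.
k=2: B_{4}/(4)! × [f^{(3)}(43) − f^{(3)}(7)] = −1/720 × (-4.41471e-10 − (-0.000145712)) = -2.02377e-07.

S_2 ≈ 0.00119565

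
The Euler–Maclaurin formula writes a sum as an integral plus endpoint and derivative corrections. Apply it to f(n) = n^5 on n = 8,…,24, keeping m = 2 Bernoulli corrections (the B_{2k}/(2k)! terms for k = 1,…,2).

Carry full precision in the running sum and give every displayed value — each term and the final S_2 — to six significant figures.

∫_8^24 x^5 dx evaluates to 3.18068e+07.
Boundary: ½(f(8) + f(24)) = ½(32768.0 + 7.96262e+06) = 3.99770e+06.
So far: 3.58045e+07.
k=1: B_{2}/(2)! × [f^{(1)}(24) − f^{(1)}(8)] = 1/12 × (1.65888e+06 − 20480.0) = 136533.
After k=1: 3.59410e+07.
k=2: B_{4}/(4)! × [f^{(3)}(24) − f^{(3)}(8)] = −1/720 × (34560.0 − 3840.00) = -42.6667.

S_2 ≈ 3.59410e+07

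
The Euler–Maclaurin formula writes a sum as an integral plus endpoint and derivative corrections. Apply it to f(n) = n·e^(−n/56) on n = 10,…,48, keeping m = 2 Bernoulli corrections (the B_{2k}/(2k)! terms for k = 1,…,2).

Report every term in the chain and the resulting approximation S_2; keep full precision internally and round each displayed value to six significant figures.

∫_10^48 x·e^(−x/56) dx evaluates to 620.025.
Boundary: ½(f(10) + f(48)) = ½(8.36464 + 20.3699) = 14.3673.
Integral + boundary = 634.392.
Correction k=1: B_{2}/2! · (f^{(1)}(48) − f^{(1)}(10)) = 1/12 · (0.0606247 − 0.687096) = -0.0522059.
Partial sum through k=1: 634.340.
Correction k=2: B_{4}/4! · (f^{(3)}(48) − f^{(3)}(10)) = −1/720 · (0.000289978 − 0.000752559) = 6.42474e-07.

S_2 ≈ 634.340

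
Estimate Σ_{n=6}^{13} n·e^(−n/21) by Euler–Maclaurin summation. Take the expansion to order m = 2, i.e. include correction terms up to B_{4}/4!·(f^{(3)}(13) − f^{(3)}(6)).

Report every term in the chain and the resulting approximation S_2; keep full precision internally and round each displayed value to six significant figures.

S_2 ≈ 47.3561

The integral term ∫_6^13 x·e^(−x/21) dx = 41.6293.
Boundary: ½(f(6) + f(13)) = ½(4.50886 + 6.99994) = 5.75440.
Integral + boundary = 47.3837.
Order-1 term: 1/12 · (0.205126 − 0.536769) = -0.0276369.
Running total after k=1: 47.3561.
Order-2 term: −1/720 · (0.00290712 − 0.00462522) = 2.38625e-06.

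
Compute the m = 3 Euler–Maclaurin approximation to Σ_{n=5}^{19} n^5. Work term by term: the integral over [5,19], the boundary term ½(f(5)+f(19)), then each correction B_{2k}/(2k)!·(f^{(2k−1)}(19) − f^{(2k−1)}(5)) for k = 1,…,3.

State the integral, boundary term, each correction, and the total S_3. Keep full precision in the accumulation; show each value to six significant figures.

Integral: ∫_5^19 x^5 dx = 7.83838e+06.
Endpoint term: (f(5) + f(19))/2 = (3125.00 + 2.47610e+06)/2 = 1.23961e+06.
Running total after boundary: 9.07799e+06.
Order-1 term: 1/12 · (651605 − 3125.00) = 54040.0.
Partial sum through k=1: 9.13203e+06.
Order-2 term: −1/720 · (21660.0 − 1500.00) = -28.0000.
Partial sum through k=2: 9.13200e+06.
Order-3 term: 1/30240 · (120.000 − 120.000) = 0.00000.

S_3 ≈ 9.13200e+06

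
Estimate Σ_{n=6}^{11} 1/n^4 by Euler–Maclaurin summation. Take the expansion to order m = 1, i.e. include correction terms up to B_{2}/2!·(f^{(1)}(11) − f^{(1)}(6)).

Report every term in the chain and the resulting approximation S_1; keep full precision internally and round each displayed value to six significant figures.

S_1 ≈ 0.00175352

∫_6^11 1/x^4 dx evaluates to 0.00129277.
Endpoint term: (f(6) + f(11))/2 = (0.000771605 + 6.83013e-05)/2 = 0.000419953.
Integral + boundary = 0.00171272.
Correction k=1: B_{2}/2! · (f^{(1)}(11) − f^{(1)}(6)) = 1/12 · (-2.48369e-05 − (-0.000514403)) = 4.07972e-05.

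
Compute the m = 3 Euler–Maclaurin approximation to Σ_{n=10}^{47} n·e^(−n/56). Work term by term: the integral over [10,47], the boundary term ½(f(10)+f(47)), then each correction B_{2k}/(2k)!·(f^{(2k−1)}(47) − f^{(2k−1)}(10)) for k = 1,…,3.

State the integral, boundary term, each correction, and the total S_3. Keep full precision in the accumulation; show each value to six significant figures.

S_3 ≈ 613.970

Integral: ∫_10^47 x·e^(−x/56) dx = 599.686.
Boundary: ½(f(10) + f(47)) = ½(8.36464 + 20.3049) = 14.3348.
Integral + boundary = 614.021.
Correction k=1: B_{2}/2! · (f^{(1)}(47) − f^{(1)}(10)) = 1/12 · (0.0694316 − 0.687096) = -0.0514720.
Running total after k=1: 613.970.
Correction k=2: B_{4}/4! · (f^{(3)}(47) − f^{(3)}(10)) = −1/720 · (0.000297663 − 0.000752559) = 6.31800e-07.
Running total after k=2: 613.970.
Correction k=3: B_{6}/6! · (f^{(5)}(47) − f^{(5)}(10)) = 1/30240 · (1.82776e-07 − 4.10082e-07) = -7.51675e-12.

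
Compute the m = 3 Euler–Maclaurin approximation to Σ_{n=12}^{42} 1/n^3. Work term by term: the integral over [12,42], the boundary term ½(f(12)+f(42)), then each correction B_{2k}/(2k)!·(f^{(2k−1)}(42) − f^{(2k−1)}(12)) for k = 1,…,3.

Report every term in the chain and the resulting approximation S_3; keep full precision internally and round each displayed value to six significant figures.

S_3 ≈ 0.00349682

∫_12^42 1/x^3 dx evaluates to 0.00318878.
Boundary: ½(f(12) + f(42)) = ½(0.000578704 + 1.34975e-05) = 0.000296101.
Integral + boundary = 0.00348488.
Order-1 term: 1/12 · (-9.64104e-07 − (-0.000144676)) = 1.19760e-05.
Running total after k=1: 0.00349685.
Order-2 term: −1/720 · (-1.09309e-08 − (-2.00939e-05)) = -2.78930e-08.
Running total after k=2: 0.00349682.
Order-3 term: 1/30240 · (-2.60259e-10 − (-5.86071e-06)) = 1.93798e-10.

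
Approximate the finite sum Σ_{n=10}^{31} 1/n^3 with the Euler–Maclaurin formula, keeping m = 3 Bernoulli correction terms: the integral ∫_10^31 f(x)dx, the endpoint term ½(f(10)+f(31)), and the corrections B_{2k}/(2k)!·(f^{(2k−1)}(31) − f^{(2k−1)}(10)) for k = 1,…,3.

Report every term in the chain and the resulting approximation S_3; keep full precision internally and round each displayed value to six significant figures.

Integral: ∫_10^31 1/x^3 dx = 0.00447971.
Endpoint term: (f(10) + f(31))/2 = (0.00100000 + 3.35672e-05)/2 = 0.000516784.
Running total after boundary: 0.00499649.
Order-1 term: 1/12 · (-3.24844e-06 − (-0.000300000)) = 2.47293e-05.
Running total after k=1: 0.00502122.
Order-2 term: −1/720 · (-6.76054e-08 − (-6.00000e-05)) = -8.32394e-08.
Running total after k=2: 0.00502114.
Order-3 term: 1/30240 · (-2.95466e-09 − (-2.52000e-05)) = 8.33236e-10.

S_3 ≈ 0.00502114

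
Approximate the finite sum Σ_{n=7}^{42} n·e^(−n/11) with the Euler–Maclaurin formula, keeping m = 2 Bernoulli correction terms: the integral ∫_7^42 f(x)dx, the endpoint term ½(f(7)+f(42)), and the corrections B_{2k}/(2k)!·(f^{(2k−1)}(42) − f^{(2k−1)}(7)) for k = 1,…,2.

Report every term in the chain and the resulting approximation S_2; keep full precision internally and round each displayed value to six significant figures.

S_2 ≈ 94.2695

∫_7^42 x·e^(−x/11) dx evaluates to 91.9771.
Endpoint term: (f(7) + f(42))/2 = (3.70449 + 0.922644)/2 = 2.31357.
Running total after boundary: 94.2906.
Correction k=1: B_{2}/2! · (f^{(1)}(42) − f^{(1)}(7)) = 1/12 · (-0.0619090 − 0.192441) = -0.0211959.
Running total after k=1: 94.2694.
Correction k=2: B_{4}/4! · (f^{(3)}(42) − f^{(3)}(7)) = −1/720 · (-0.000148542 − 0.0103378) = 1.45643e-05.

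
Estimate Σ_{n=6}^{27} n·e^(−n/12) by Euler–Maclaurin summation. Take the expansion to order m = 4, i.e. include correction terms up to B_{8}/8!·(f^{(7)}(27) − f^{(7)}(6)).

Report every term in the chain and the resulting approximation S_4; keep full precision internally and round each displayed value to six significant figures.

Integral: ∫_6^27 x·e^(−x/12) dx = 81.6838.
Boundary: ½(f(6) + f(27)) = ½(3.63918 + 2.84578) = 3.24248.
Running total after boundary: 84.9263.
Correction k=1: B_{2}/2! · (f^{(1)}(27) − f^{(1)}(6)) = 1/12 · (-0.131749 − 0.303265) = -0.0362512.
After k=1: 84.8900.
Correction k=2: B_{4}/4! · (f^{(3)}(27) − f^{(3)}(6)) = −1/720 · (0.000548954 − 0.0105300) = 1.38626e-05.
After k=2: 84.8900.
Correction k=3: B_{6}/6! · (f^{(5)}(27) − f^{(5)}(6)) = 1/30240 · (1.39780e-05 − 0.000131626) = -3.89046e-09.
After k=3: 84.8900.
Correction k=4: B_{8}/8! · (f^{(7)}(27) − f^{(7)}(6)) = −1/1209600 · (1.67665e-07 − 1.32032e-06) = 9.52921e-13.

S_4 ≈ 84.8900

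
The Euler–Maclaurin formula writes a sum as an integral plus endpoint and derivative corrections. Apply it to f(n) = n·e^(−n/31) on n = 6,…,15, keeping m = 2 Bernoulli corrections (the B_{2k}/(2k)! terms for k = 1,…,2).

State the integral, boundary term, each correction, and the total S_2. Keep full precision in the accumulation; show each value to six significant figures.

S_2 ≈ 73.2525

The integral term ∫_6^15 x·e^(−x/31) dx = 66.1863.
Boundary: ½(f(6) + f(15)) = ½(4.94418 + 9.24589) = 7.09504.
Running total after boundary: 73.2814.
Order-1 term: 1/12 · (0.318138 − 0.664540) = -0.0288668.
Partial sum through k=1: 73.2525.
Order-2 term: −1/720 · (0.00161386 − 0.00240645) = 1.10082e-06.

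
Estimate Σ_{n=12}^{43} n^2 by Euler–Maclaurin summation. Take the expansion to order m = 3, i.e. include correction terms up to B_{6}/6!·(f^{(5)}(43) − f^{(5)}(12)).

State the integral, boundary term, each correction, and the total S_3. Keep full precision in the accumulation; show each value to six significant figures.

S_3 ≈ 26928.0

∫_12^43 x^2 dx evaluates to 25926.3.
Endpoint term: (f(12) + f(43))/2 = (144.000 + 1849.00)/2 = 996.500.
Integral + boundary = 26922.8.
k=1: B_{2}/(2)! × [f^{(1)}(43) − f^{(1)}(12)] = 1/12 × (86.0000 − 24.0000) = 5.16667.
Running total after k=1: 26928.0.
k=2: B_{4}/(4)! × [f^{(3)}(43) − f^{(3)}(12)] = −1/720 × (0.00000 − 0.00000) = 0.00000.
Running total after k=2: 26928.0.
k=3: B_{6}/(6)! × [f^{(5)}(43) − f^{(5)}(12)] = 1/30240 × (0.00000 − 0.00000) = 0.00000.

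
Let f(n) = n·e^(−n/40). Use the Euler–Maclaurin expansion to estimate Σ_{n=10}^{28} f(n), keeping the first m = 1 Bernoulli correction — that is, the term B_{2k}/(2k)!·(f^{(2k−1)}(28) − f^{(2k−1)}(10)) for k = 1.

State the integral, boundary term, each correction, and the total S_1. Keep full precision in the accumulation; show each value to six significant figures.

Integral: ∫_10^28 x·e^(−x/40) dx = 206.890.
Boundary: ½(f(10) + f(28)) = ½(7.78801 + 13.9044) = 10.8462.
Running total after boundary: 217.736.
k=1: B_{2}/(2)! × [f^{(1)}(28) − f^{(1)}(10)] = 1/12 × (0.148976 − 0.584101) = -0.0362604.

S_1 ≈ 217.699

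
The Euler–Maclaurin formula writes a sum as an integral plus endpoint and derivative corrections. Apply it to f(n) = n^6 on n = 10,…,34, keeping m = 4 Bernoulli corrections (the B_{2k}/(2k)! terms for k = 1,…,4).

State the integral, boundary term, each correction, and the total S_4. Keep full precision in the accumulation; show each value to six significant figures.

The integral term ∫_10^34 x^6 dx = 7.50191e+09.
Boundary: ½(f(10) + f(34)) = ½(1.00000e+06 + 1.54480e+09) = 7.72902e+08.
Running total after boundary: 8.27481e+09.
Correction k=1: B_{2}/2! · (f^{(1)}(34) − f^{(1)}(10)) = 1/12 · (2.72613e+08 − 600000) = 2.26677e+07.
Running total after k=1: 8.29748e+09.
Correction k=2: B_{4}/4! · (f^{(3)}(34) − f^{(3)}(10)) = −1/720 · (4.71648e+06 − 120000) = -6384.00.
Running total after k=2: 8.29747e+09.
Correction k=3: B_{6}/6! · (f^{(5)}(34) − f^{(5)}(10)) = 1/30240 · (24480.0 − 7200.00) = 0.571429.
Running total after k=3: 8.29747e+09.
Correction k=4: B_{8}/8! · (f^{(7)}(34) − f^{(7)}(10)) = −1/1209600 · (0.00000 − 0.00000) = 0.00000.

S_4 ≈ 8.29747e+09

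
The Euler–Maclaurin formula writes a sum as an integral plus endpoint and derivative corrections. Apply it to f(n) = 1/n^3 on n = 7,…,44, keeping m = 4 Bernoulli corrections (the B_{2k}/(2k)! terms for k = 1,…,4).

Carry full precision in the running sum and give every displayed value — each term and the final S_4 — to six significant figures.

∫_7^44 1/x^3 dx evaluates to 0.00994582.
½[f(7) + f(44)] = ½[0.00291545 + 1.17393e-05] = 0.00146360.
Integral + boundary = 0.0114094.
Order-1 term: 1/12 · (-8.00406e-07 − (-0.00124948)) = 0.000104057.
Partial sum through k=1: 0.0115135.
Order-2 term: −1/720 · (-8.26866e-09 − (-0.000509992)) = -7.08310e-07.
Partial sum through k=2: 0.0115128.
Order-3 term: 1/30240 · (-1.79382e-10 − (-0.000437136)) = 1.44555e-08.
Partial sum through k=3: 0.0115128.
Order-4 term: −1/1209600 · (-6.67124e-12 − (-0.000642322)) = -5.31020e-10.

S_4 ≈ 0.0115128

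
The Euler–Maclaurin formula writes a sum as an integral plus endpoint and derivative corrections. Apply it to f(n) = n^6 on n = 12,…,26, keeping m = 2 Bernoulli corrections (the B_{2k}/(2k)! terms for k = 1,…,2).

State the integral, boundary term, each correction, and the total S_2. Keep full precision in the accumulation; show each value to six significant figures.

The integral term ∫_12^26 x^6 dx = 1.14228e+09.
Endpoint term: (f(12) + f(26))/2 = (2.98598e+06 + 3.08916e+08)/2 = 1.55951e+08.
Integral + boundary = 1.29823e+09.
Order-1 term: 1/12 · (7.12883e+07 − 1.49299e+06) = 5.81627e+06.
After k=1: 1.30405e+09.
Order-2 term: −1/720 · (2.10912e+06 − 207360) = -2641.33.

S_2 ≈ 1.30405e+09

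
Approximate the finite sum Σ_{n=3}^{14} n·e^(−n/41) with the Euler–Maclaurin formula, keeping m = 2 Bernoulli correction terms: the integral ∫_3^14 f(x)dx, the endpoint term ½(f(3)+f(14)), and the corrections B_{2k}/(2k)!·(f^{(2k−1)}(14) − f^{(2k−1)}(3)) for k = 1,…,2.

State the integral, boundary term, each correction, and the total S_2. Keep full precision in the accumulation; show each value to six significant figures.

The integral term ∫_3^14 x·e^(−x/41) dx = 74.0187.
½[f(3) + f(14)] = ½[2.78833 + 9.95021] = 6.36927.
Integral + boundary = 80.3879.
Order-1 term: 1/12 · (0.468041 − 0.861434) = -0.0327827.
After k=1: 80.3551.
Order-2 term: −1/720 · (0.00112403 − 0.00161827) = 6.86445e-07.

S_2 ≈ 80.3551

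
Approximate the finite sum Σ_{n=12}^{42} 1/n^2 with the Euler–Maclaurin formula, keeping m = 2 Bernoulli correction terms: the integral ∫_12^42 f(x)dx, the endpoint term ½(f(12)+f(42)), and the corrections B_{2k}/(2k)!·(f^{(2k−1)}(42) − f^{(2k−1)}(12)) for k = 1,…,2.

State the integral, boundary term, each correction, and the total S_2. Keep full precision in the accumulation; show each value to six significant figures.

The integral term ∫_12^42 1/x^2 dx = 0.0595238.
Endpoint term: (f(12) + f(42))/2 = (0.00694444 + 0.000566893)/2 = 0.00375567.
Integral + boundary = 0.0632795.
k=1: B_{2}/(2)! × [f^{(1)}(42) − f^{(1)}(12)] = 1/12 × (-2.69949e-05 − (-0.00115741)) = 9.42010e-05.
Partial sum through k=1: 0.0633737.
k=2: B_{4}/(4)! × [f^{(3)}(42) − f^{(3)}(12)] = −1/720 × (-1.83639e-07 − (-9.64506e-05)) = -1.33704e-07.

S_2 ≈ 0.0633735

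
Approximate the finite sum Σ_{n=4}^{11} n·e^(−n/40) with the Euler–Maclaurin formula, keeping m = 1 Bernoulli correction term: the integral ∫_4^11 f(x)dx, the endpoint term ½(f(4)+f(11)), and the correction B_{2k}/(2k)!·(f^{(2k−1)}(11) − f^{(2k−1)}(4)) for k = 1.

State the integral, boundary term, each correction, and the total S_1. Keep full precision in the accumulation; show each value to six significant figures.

The integral term ∫_4^11 x·e^(−x/40) dx = 42.9867.
Boundary: ½(f(4) + f(11)) = ½(3.61935 + 8.35529) = 5.98732.
Running total after boundary: 48.9740.
Order-1 term: 1/12 · (0.550690 − 0.814354) = -0.0219720.

S_1 ≈ 48.9521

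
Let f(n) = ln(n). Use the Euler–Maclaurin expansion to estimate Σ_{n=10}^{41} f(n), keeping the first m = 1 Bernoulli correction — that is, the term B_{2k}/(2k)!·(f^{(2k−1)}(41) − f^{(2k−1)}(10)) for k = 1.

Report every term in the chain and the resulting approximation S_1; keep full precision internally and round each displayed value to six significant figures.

∫_10^41 ln(x) dx evaluates to 98.2306.
Boundary: ½(f(10) + f(41)) = ½(2.30259 + 3.71357) = 3.00808.
So far: 101.239.
Order-1 term: 1/12 · (0.0243902 − 0.100000) = -0.00630081.

S_1 ≈ 101.232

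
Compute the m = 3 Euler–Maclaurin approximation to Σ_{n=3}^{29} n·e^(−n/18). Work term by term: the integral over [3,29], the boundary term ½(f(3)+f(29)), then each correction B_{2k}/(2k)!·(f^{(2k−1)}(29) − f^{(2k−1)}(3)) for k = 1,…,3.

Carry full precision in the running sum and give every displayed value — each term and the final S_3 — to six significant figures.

∫_3^29 x·e^(−x/18) dx evaluates to 151.053.
Boundary: ½(f(3) + f(29)) = ½(2.53945 + 5.79030) = 4.16487.
So far: 155.218.
Correction k=1: B_{2}/2! · (f^{(1)}(29) − f^{(1)}(3)) = 1/12 · (-0.122018 − 0.705401) = -0.0689516.
Partial sum through k=1: 155.149.
Correction k=2: B_{4}/4! · (f^{(3)}(29) − f^{(3)}(3)) = −1/720 · (0.000855906 − 0.00740236) = 9.09230e-06.
Partial sum through k=2: 155.149.
Correction k=3: B_{6}/6! · (f^{(5)}(29) − f^{(5)}(3)) = 1/30240 · (6.44571e-06 − 3.89739e-05) = -1.07567e-09.

S_3 ≈ 155.149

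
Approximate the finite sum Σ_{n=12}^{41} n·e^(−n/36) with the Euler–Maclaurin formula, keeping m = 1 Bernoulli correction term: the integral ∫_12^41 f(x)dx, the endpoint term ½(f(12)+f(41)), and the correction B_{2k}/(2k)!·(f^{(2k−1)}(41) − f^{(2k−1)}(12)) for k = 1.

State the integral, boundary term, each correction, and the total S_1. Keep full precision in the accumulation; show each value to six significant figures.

∫_12^41 x·e^(−x/36) dx evaluates to 350.642.
Endpoint term: (f(12) + f(41))/2 = (8.59838 + 13.1272)/2 = 10.8628.
So far: 361.505.
Correction k=1: B_{2}/2! · (f^{(1)}(41) − f^{(1)}(12)) = 1/12 · (-0.0444687 − 0.477688) = -0.0435130.

S_1 ≈ 361.461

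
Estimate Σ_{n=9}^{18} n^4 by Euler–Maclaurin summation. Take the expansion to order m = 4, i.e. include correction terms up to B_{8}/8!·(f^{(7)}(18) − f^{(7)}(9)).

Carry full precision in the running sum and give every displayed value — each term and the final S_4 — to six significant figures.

∫_9^18 x^4 dx evaluates to 366104.
Boundary: ½(f(9) + f(18)) = ½(6561.00 + 104976) = 55768.5.
Integral + boundary = 421872.
Correction k=1: B_{2}/2! · (f^{(1)}(18) − f^{(1)}(9)) = 1/12 · (23328.0 − 2916.00) = 1701.00.
Partial sum through k=1: 423573.
Correction k=2: B_{4}/4! · (f^{(3)}(18) − f^{(3)}(9)) = −1/720 · (432.000 − 216.000) = -0.300000.
Partial sum through k=2: 423573.
Correction k=3: B_{6}/6! · (f^{(5)}(18) − f^{(5)}(9)) = 1/30240 · (0.00000 − 0.00000) = 0.00000.
Partial sum through k=3: 423573.
Correction k=4: B_{8}/8! · (f^{(7)}(18) − f^{(7)}(9)) = −1/1209600 · (0.00000 − 0.00000) = 0.00000.

S_4 ≈ 423573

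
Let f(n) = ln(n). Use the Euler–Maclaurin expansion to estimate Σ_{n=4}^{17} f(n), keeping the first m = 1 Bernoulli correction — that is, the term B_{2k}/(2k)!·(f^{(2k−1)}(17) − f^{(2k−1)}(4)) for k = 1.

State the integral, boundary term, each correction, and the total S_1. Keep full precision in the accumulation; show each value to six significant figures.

S_1 ≈ 31.7133

Integral: ∫_4^17 ln(x) dx = 29.6194.
½[f(4) + f(17)] = ½[1.38629 + 2.83321] = 2.10975.
So far: 31.7292.
k=1: B_{2}/(2)! × [f^{(1)}(17) − f^{(1)}(4)] = 1/12 × (0.0588235 − 0.250000) = -0.0159314.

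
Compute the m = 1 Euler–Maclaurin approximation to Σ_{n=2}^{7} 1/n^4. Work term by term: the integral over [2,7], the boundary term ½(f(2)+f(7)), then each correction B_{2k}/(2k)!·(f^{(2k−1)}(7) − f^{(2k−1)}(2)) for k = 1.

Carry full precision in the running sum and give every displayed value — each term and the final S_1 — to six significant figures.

S_1 ≈ 0.0825499

Integral: ∫_2^7 1/x^4 dx = 0.0406948.
Endpoint term: (f(2) + f(7))/2 = (0.0625000 + 0.000416493)/2 = 0.0314582.
Running total after boundary: 0.0721531.
Correction k=1: B_{2}/2! · (f^{(1)}(7) − f^{(1)}(2)) = 1/12 · (-0.000237996 − (-0.125000)) = 0.0103968.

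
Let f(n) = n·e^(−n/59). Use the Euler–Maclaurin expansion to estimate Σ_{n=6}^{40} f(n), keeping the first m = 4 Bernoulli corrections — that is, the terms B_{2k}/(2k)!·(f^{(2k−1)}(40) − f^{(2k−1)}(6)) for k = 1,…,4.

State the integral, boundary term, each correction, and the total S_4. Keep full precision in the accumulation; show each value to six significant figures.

S_4 ≈ 511.809

∫_6^40 x·e^(−x/59) dx evaluates to 499.000.
½[f(6) + f(40)] = ½[5.41983 + 20.3059] = 12.8629.
Running total after boundary: 511.863.
Order-1 term: 1/12 · (0.163480 − 0.811444) = -0.0539970.
After k=1: 511.809.
Order-2 term: −1/720 · (0.000338632 − 0.000752098) = 5.74259e-07.
After k=2: 511.809.
Order-3 term: 1/30240 · (1.81069e-07 − 3.65151e-07) = -6.08737e-12.
After k=3: 511.809.
Order-4 term: −1/1209600 · (7.60865e-11 − 1.47729e-10) = 5.92280e-17.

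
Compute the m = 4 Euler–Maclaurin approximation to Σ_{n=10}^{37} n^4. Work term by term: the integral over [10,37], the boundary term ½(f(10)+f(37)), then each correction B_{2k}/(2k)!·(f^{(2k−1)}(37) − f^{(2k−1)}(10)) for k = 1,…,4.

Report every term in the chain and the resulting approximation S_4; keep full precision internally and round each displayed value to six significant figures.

∫_10^37 x^4 dx evaluates to 1.38488e+07.
Boundary: ½(f(10) + f(37)) = ½(10000.0 + 1.87416e+06) = 942080.
So far: 1.47909e+07.
Order-1 term: 1/12 · (202612 − 4000.00) = 16551.0.
After k=1: 1.48074e+07.
Order-2 term: −1/720 · (888.000 − 240.000) = -0.900000.
After k=2: 1.48074e+07.
Order-3 term: 1/30240 · (0.00000 − 0.00000) = 0.00000.
After k=3: 1.48074e+07.
Order-4 term: −1/1209600 · (0.00000 − 0.00000) = 0.00000.

S_4 ≈ 1.48074e+07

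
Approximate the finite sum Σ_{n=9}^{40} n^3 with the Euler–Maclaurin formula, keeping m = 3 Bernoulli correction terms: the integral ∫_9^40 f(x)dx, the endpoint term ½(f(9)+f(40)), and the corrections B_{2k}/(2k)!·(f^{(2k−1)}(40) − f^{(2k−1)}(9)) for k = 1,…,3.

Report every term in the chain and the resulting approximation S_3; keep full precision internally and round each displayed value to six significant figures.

∫_9^40 x^3 dx evaluates to 638360.
Endpoint term: (f(9) + f(40))/2 = (729.000 + 64000.0)/2 = 32364.5.
Running total after boundary: 670724.
Order-1 term: 1/12 · (4800.00 − 243.000) = 379.750.
Running total after k=1: 671104.
Order-2 term: −1/720 · (6.00000 − 6.00000) = 0.00000.
Running total after k=2: 671104.
Order-3 term: 1/30240 · (0.00000 − 0.00000) = 0.00000.

S_3 ≈ 671104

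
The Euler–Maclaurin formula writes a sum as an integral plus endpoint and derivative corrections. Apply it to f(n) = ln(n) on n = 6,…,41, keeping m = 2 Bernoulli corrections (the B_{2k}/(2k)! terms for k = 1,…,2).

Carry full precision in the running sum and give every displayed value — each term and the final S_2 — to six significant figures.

∫_6^41 ln(x) dx evaluates to 106.506.
Boundary: ½(f(6) + f(41)) = ½(1.79176 + 3.71357) = 2.75267.
So far: 109.259.
Correction k=1: B_{2}/2! · (f^{(1)}(41) − f^{(1)}(6)) = 1/12 · (0.0243902 − 0.166667) = -0.0118564.
Partial sum through k=1: 109.247.
Correction k=2: B_{4}/4! · (f^{(3)}(41) − f^{(3)}(6)) = −1/720 · (2.90187e-05 − 0.00925926) = 1.28198e-05.

S_2 ≈ 109.247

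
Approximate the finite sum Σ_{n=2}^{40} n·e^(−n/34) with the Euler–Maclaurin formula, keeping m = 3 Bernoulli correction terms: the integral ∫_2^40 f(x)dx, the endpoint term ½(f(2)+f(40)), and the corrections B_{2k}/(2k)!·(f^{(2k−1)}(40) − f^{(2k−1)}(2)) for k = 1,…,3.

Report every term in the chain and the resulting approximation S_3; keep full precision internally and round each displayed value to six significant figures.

∫_2^40 x·e^(−x/34) dx evaluates to 378.230.
Boundary: ½(f(2) + f(40)) = ½(1.88575 + 12.3346) = 7.11018.
Running total after boundary: 385.340.
Correction k=1: B_{2}/2! · (f^{(1)}(40) − f^{(1)}(2)) = 1/12 · (-0.0544174 − 0.887410) = -0.0784856.
Running total after k=1: 385.262.
Correction k=2: B_{4}/4! · (f^{(3)}(40) − f^{(3)}(2)) = −1/720 · (0.000486430 − 0.00239892) = 2.65624e-06.
Running total after k=2: 385.262.
Correction k=3: B_{6}/6! · (f^{(5)}(40) − f^{(5)}(2)) = 1/30240 · (8.82296e-07 − 3.48633e-06) = -8.61121e-11.

S_3 ≈ 385.262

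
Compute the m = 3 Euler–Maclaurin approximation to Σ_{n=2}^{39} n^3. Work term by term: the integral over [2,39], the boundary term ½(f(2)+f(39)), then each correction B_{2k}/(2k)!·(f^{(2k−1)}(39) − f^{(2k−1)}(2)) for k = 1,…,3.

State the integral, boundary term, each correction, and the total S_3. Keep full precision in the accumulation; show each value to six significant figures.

The integral term ∫_2^39 x^3 dx = 578356.
Boundary: ½(f(2) + f(39)) = ½(8.00000 + 59319.0) = 29663.5.
Integral + boundary = 608020.
k=1: B_{2}/(2)! × [f^{(1)}(39) − f^{(1)}(2)] = 1/12 × (4563.00 − 12.0000) = 379.250.
Running total after k=1: 608399.
k=2: B_{4}/(4)! × [f^{(3)}(39) − f^{(3)}(2)] = −1/720 × (6.00000 − 6.00000) = 0.00000.
Running total after k=2: 608399.
k=3: B_{6}/(6)! × [f^{(5)}(39) − f^{(5)}(2)] = 1/30240 × (0.00000 − 0.00000) = 0.00000.

S_3 ≈ 608399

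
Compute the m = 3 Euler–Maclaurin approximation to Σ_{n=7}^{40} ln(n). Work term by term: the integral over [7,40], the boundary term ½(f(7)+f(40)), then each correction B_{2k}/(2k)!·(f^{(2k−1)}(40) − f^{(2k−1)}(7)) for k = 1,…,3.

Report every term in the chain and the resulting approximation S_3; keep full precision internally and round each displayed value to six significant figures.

∫_7^40 ln(x) dx evaluates to 100.934.
Endpoint term: (f(7) + f(40))/2 = (1.94591 + 3.68888)/2 = 2.81739.
Running total after boundary: 103.751.
k=1: B_{2}/(2)! × [f^{(1)}(40) − f^{(1)}(7)] = 1/12 × (0.0250000 − 0.142857) = -0.00982143.
After k=1: 103.741.
k=2: B_{4}/(4)! × [f^{(3)}(40) − f^{(3)}(7)] = −1/720 × (3.12500e-05 − 0.00583090) = 8.05507e-06.
After k=2: 103.741.
k=3: B_{6}/(6)! × [f^{(5)}(40) − f^{(5)}(7)] = 1/30240 × (2.34375e-07 − 0.00142798) = -4.72137e-08.

S_3 ≈ 103.741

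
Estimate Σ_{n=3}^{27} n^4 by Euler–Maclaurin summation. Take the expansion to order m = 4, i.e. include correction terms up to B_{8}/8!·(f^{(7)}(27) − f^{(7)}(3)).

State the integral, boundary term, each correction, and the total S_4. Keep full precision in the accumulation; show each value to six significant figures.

∫_3^27 x^4 dx evaluates to 2.86973e+06.
Endpoint term: (f(3) + f(27))/2 = (81.0000 + 531441)/2 = 265761.
So far: 3.13549e+06.
k=1: B_{2}/(2)! × [f^{(1)}(27) − f^{(1)}(3)] = 1/12 × (78732.0 − 108.000) = 6552.00.
Running total after k=1: 3.14205e+06.
k=2: B_{4}/(4)! × [f^{(3)}(27) − f^{(3)}(3)] = −1/720 × (648.000 − 72.0000) = -0.800000.
Running total after k=2: 3.14204e+06.
k=3: B_{6}/(6)! × [f^{(5)}(27) − f^{(5)}(3)] = 1/30240 × (0.00000 − 0.00000) = 0.00000.
Running total after k=3: 3.14204e+06.
k=4: B_{8}/(8)! × [f^{(7)}(27) − f^{(7)}(3)] = −1/1209600 × (0.00000 − 0.00000) = 0.00000.

S_4 ≈ 3.14204e+06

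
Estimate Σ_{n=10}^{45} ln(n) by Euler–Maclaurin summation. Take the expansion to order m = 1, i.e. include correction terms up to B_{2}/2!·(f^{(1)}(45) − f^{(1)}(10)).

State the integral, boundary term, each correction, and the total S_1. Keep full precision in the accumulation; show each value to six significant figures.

S_1 ≈ 116.322

Integral: ∫_10^45 ln(x) dx = 113.274.
Boundary: ½(f(10) + f(45)) = ½(2.30259 + 3.80666) = 3.05462.
Running total after boundary: 116.329.
k=1: B_{2}/(2)! × [f^{(1)}(45) − f^{(1)}(10)] = 1/12 × (0.0222222 − 0.100000) = -0.00648148.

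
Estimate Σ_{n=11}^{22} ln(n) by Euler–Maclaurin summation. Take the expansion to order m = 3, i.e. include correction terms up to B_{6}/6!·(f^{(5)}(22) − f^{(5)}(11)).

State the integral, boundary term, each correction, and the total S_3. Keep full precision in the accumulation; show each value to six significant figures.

The integral term ∫_11^22 ln(x) dx = 30.6261.
Endpoint term: (f(11) + f(22))/2 = (2.39790 + 3.09104)/2 = 2.74447.
So far: 33.3706.
Correction k=1: B_{2}/2! · (f^{(1)}(22) − f^{(1)}(11)) = 1/12 · (0.0454545 − 0.0909091) = -0.00378788.
Partial sum through k=1: 33.3668.
Correction k=2: B_{4}/4! · (f^{(3)}(22) − f^{(3)}(11)) = −1/720 · (0.000187829 − 0.00150263) = 1.82611e-06.
Partial sum through k=2: 33.3668.
Correction k=3: B_{6}/6! · (f^{(5)}(22) − f^{(5)}(11)) = 1/30240 · (4.65691e-06 − 0.000149021) = -4.77395e-09.

S_3 ≈ 33.3668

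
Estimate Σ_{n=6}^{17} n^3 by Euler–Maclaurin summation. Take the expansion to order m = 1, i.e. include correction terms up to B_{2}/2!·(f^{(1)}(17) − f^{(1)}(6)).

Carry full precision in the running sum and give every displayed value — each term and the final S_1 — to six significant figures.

S_1 ≈ 23184.0

The integral term ∫_6^17 x^3 dx = 20556.2.
Boundary: ½(f(6) + f(17)) = ½(216.000 + 4913.00) = 2564.50.
Running total after boundary: 23120.8.
k=1: B_{2}/(2)! × [f^{(1)}(17) − f^{(1)}(6)] = 1/12 × (867.000 − 108.000) = 63.2500.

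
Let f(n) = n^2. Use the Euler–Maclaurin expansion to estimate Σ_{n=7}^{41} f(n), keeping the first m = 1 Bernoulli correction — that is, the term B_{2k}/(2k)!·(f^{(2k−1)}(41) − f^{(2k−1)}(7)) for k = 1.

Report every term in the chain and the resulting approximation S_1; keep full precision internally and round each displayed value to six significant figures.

∫_7^41 x^2 dx evaluates to 22859.3.
Boundary: ½(f(7) + f(41)) = ½(49.0000 + 1681.00) = 865.000.
Running total after boundary: 23724.3.
k=1: B_{2}/(2)! × [f^{(1)}(41) − f^{(1)}(7)] = 1/12 × (82.0000 − 14.0000) = 5.66667.

S_1 ≈ 23730.0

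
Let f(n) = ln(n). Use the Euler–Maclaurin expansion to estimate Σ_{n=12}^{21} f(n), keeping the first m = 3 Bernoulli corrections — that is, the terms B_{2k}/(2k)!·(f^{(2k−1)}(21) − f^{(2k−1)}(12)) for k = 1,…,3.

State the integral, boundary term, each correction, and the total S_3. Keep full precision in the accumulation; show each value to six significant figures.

The integral term ∫_12^21 ln(x) dx = 25.1161.
Endpoint term: (f(12) + f(21))/2 = (2.48491 + 3.04452)/2 = 2.76471.
Integral + boundary = 27.8808.
Order-1 term: 1/12 · (0.0476190 − 0.0833333) = -0.00297619.
After k=1: 27.8778.
Order-2 term: −1/720 · (0.000215959 − 0.00115741) = 1.30757e-06.
After k=2: 27.8778.
Order-3 term: 1/30240 · (5.87645e-06 − 9.64506e-05) = -2.99518e-09.

S_3 ≈ 27.8778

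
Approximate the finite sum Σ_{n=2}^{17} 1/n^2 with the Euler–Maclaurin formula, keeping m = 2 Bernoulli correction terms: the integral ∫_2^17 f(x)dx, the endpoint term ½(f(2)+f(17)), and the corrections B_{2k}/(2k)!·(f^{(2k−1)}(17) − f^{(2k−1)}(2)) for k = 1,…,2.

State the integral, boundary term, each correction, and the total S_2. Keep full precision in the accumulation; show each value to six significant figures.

S_2 ≈ 0.587664

∫_2^17 1/x^2 dx evaluates to 0.441176.
½[f(2) + f(17)] = ½[0.250000 + 0.00346021] = 0.126730.
Running total after boundary: 0.567907.
Order-1 term: 1/12 · (-0.000407083 − (-0.250000)) = 0.0207994.
Running total after k=1: 0.588706.
Order-2 term: −1/720 · (-1.69031e-05 − (-0.750000)) = -0.00104164.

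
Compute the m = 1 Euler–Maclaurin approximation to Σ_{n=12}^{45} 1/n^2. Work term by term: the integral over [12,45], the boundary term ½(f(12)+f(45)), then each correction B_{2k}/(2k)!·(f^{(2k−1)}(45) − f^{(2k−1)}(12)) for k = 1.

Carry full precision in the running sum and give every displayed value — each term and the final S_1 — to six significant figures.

∫_12^45 1/x^2 dx evaluates to 0.0611111.
Endpoint term: (f(12) + f(45))/2 = (0.00694444 + 0.000493827)/2 = 0.00371914.
Running total after boundary: 0.0648302.
k=1: B_{2}/(2)! × [f^{(1)}(45) − f^{(1)}(12)] = 1/12 × (-2.19479e-05 − (-0.00115741)) = 9.46216e-05.

S_1 ≈ 0.0649249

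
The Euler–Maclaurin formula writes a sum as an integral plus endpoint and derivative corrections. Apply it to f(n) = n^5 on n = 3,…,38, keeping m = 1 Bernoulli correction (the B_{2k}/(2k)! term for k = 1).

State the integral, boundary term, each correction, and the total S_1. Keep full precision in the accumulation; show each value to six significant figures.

S_1 ≈ 5.42309e+08

Integral: ∫_3^38 x^5 dx = 5.01823e+08.
Boundary: ½(f(3) + f(38)) = ½(243.000 + 7.92352e+07) = 3.96177e+07.
Running total after boundary: 5.41440e+08.
Correction k=1: B_{2}/2! · (f^{(1)}(38) − f^{(1)}(3)) = 1/12 · (1.04257e+07 − 405.000) = 868773.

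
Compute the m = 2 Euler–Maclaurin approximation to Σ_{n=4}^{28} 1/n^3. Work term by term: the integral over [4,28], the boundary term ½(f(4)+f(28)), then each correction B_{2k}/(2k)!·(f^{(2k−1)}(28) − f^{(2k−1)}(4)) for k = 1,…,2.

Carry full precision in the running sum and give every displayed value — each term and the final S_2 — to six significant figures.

S_2 ≈ 0.0394033

∫_4^28 1/x^3 dx evaluates to 0.0306122.
Endpoint term: (f(4) + f(28))/2 = (0.0156250 + 4.55539e-05)/2 = 0.00783528.
Running total after boundary: 0.0384475.
Order-1 term: 1/12 · (-4.88078e-06 − (-0.0117188)) = 0.000976156.
Running total after k=1: 0.0394237.
Order-2 term: −1/720 · (-1.24510e-07 − (-0.0146484)) = -2.03449e-05.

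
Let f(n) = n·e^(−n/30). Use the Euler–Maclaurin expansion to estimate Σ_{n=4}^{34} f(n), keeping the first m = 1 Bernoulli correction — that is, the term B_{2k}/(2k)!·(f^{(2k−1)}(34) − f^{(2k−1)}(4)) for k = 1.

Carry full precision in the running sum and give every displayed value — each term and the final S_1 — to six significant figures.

S_1 ≈ 281.674

The integral term ∫_4^34 x·e^(−x/30) dx = 274.517.
½[f(4) + f(34)] = ½[3.50069 + 10.9466] = 7.22364.
So far: 281.741.
Correction k=1: B_{2}/2! · (f^{(1)}(34) − f^{(1)}(4)) = 1/12 · (-0.0429278 − 0.758484) = -0.0667843.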